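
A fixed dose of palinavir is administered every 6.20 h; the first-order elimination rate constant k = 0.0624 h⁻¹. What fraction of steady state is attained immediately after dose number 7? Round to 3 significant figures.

0.933

f_n = 1 − e^(−nkτ) = 1 − e^(−7 × 0.06240 × 6.20) = 1 − e^(−2.708) = 1 − 0.06666 ≈ 0.933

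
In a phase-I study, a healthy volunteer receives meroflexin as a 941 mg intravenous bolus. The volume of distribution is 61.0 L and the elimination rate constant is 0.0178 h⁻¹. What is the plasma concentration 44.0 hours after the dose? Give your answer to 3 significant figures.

7.05 µg/mL

C₀ = dose / V = 941 / 61.0 = 15.43 µg/mL
C(t) = C₀ e^(−kt) = 15.43 × e^(−0.01780 × 44.0) = 15.43 × e^(−0.7832) = 15.43 × 0.4569 ≈ 7.05 µg/mL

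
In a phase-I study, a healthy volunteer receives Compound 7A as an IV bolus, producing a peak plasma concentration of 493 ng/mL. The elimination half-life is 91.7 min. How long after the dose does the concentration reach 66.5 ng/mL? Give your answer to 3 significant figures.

265 minutes

k = ln 2 / 91.7 = 0.007559 min⁻¹
C(t) = C₀ e^(−kt)  ⇒  t = ln(C₀/C) / k
t = ln(493/66.5) / 0.007559 = 2.003 / 0.007559 ≈ 265 minutes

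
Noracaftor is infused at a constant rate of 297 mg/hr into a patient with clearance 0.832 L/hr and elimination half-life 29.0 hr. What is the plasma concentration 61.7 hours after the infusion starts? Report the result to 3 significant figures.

275 mg/L

Css = rate / CL = 297 / 0.832 = 357.0 mg/L
k = ln 2 / 29.0 = 0.02390 hr⁻¹
C(t) = Css (1 − e^(−kt)) = 357.0 × (1 − e^(−1.475)) = 357.0 × 0.7712 ≈ 275 mg/L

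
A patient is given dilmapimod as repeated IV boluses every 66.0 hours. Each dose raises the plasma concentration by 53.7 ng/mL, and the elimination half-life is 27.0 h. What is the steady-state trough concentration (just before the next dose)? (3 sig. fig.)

k = ln 2 / 27.0 = 0.02567 h⁻¹
Fraction remaining after one interval: e^(−kτ) = e^(−0.02567 × 66.0) = 0.1837
R = 1 / (1 − 0.1837) = 1.225
Css,max = 53.7 × 1.225 = 65.79 ng/mL
Css,min = Css,max × e^(−kτ) = 65.79 × 0.1837 ≈ 12.1 ng/mL

12.1 ng/mL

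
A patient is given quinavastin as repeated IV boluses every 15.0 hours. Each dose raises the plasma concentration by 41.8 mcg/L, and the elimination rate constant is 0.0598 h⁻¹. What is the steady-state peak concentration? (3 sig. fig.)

Fraction remaining after one interval: e^(−kτ) = e^(−0.05980 × 15.0) = 0.4078
R = 1 / (1 − 0.4078) = 1.689
Css,max = 41.8 × 1.689 ≈ 70.6 mcg/L

70.6 mcg/L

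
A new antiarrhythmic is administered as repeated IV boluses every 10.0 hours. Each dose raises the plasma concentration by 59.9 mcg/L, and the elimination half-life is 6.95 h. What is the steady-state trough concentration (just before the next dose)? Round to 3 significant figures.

k = ln 2 / 6.95 = 0.09973 h⁻¹
Fraction remaining after one interval: e^(−kτ) = e^(−0.09973 × 10.0) = 0.3689
R = 1 / (1 − 0.3689) = 1.584
Css,max = 59.9 × 1.584 = 94.91 mcg/L
Css,min = Css,max × e^(−kτ) = 94.91 × 0.3689 ≈ 35.0 mcg/L

35.0 mcg/L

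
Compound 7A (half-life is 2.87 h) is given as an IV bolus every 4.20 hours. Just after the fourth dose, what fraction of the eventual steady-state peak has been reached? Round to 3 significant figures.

0.983

k = ln 2 / 2.87 = 0.2415 h⁻¹
f_n = 1 − e^(−nkτ) = 1 − e^(−4 × 0.2415 × 4.20) = 1 − e^(−4.057) = 1 − 0.01729 ≈ 0.983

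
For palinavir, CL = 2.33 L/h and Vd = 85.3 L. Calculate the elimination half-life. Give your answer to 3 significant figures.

25.4 hours

k = CL / V = 2.33 / 85.3 = 0.02732 h⁻¹
t½ = ln 2 / k = ln 2 / 0.02732 ≈ 25.4 hours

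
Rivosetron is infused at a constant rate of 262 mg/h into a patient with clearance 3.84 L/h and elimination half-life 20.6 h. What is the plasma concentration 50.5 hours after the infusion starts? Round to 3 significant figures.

Css = rate / CL = 262 / 3.84 = 68.23 µg/mL
k = ln 2 / 20.6 = 0.03365 h⁻¹
C(t) = Css (1 − e^(−kt)) = 68.23 × (1 − e^(−1.699)) = 68.23 × 0.8172 ≈ 55.8 µg/mL

55.8 µg/mL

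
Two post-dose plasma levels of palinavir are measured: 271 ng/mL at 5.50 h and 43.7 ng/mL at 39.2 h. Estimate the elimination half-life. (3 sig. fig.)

k = ln(C₁/C₂) / (t₂ − t₁) = ln(271/43.7) / (39.2 − 5.50)
  = 1.825 / 33.70 = 0.05415 h⁻¹
t½ = ln 2 / k = ln 2 / 0.05415 ≈ 12.8 hours

12.8 hours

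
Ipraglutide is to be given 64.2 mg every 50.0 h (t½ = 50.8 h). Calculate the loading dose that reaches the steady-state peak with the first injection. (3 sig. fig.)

k = ln 2 / 50.8 = 0.01364 h⁻¹
Accumulation ratio R = 1 / (1 − e^(−kτ)) = 1 / (1 − e^(−0.01364×50.0)) = 1 / (1 − 0.5055) = 2.022
Loading dose = maintenance dose × R = 64.2 × 2.022 ≈ 130 mg

130 mg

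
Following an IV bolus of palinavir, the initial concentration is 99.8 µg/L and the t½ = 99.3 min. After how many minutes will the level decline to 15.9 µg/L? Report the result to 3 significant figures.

263 minutes

k = ln 2 / 99.3 = 0.006980 min⁻¹
C(t) = C₀ e^(−kt)  ⇒  t = ln(C₀/C) / k
t = ln(99.8/15.9) / 0.006980 = 1.837 / 0.006980 ≈ 263 minutes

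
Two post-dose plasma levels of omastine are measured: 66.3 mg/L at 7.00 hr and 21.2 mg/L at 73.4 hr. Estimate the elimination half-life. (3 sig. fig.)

40.4 hours

k = ln(C₁/C₂) / (t₂ − t₁) = ln(66.3/21.2) / (73.4 − 7.00)
  = 1.140 / 66.40 = 0.01717 hr⁻¹
t½ = ln 2 / k = ln 2 / 0.01717 ≈ 40.4 hours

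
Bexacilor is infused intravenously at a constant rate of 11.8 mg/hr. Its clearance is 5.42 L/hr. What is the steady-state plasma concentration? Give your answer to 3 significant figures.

Css = infusion rate / CL = 11.8 / 5.42 ≈ 2.18 µg/mL

2.18 µg/mL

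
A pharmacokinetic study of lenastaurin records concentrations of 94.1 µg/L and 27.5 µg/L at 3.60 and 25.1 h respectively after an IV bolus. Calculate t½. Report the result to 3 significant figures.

12.1 hours

k = ln(C₁/C₂) / (t₂ − t₁) = ln(94.1/27.5) / (25.1 − 3.60)
  = 1.230 / 21.50 = 0.05722 h⁻¹
t½ = ln 2 / k = ln 2 / 0.05722 ≈ 12.1 hours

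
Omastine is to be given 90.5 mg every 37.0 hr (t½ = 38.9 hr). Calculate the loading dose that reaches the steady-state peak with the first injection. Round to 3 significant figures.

187 mg

k = ln 2 / 38.9 = 0.01782 hr⁻¹
Accumulation ratio R = 1 / (1 − e^(−kτ)) = 1 / (1 − e^(−0.01782×37.0)) = 1 / (1 − 0.5172) = 2.071
Loading dose = maintenance dose × R = 90.5 × 2.071 ≈ 187 mg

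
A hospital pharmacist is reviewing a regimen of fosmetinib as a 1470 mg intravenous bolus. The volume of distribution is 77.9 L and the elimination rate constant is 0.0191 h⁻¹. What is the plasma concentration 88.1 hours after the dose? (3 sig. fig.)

C₀ = dose / V = 1470 / 77.9 = 18.87 µg/mL
C(t) = C₀ e^(−kt) = 18.87 × e^(−0.01910 × 88.1) = 18.87 × e^(−1.683) = 18.87 × 0.1859 ≈ 3.51 µg/mL

3.51 µg/mL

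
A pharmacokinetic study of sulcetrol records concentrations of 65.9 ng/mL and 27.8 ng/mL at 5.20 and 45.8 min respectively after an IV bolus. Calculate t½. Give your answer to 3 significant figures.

32.6 minutes

k = ln(C₁/C₂) / (t₂ − t₁) = ln(65.9/27.8) / (45.8 − 5.20)
  = 0.8631 / 40.60 = 0.02126 min⁻¹
t½ = ln 2 / k = ln 2 / 0.02126 ≈ 32.6 minutes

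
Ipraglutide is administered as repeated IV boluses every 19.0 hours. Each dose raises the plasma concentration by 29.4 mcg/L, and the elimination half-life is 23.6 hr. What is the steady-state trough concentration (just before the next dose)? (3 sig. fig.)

39.3 mcg/L

k = ln 2 / 23.6 = 0.02937 hr⁻¹
Fraction remaining after one interval: e^(−kτ) = e^(−0.02937 × 19.0) = 0.5723
R = 1 / (1 − 0.5723) = 2.338
Css,max = 29.4 × 2.338 = 68.74 mcg/L
Css,min = Css,max × e^(−kτ) = 68.74 × 0.5723 ≈ 39.3 mcg/L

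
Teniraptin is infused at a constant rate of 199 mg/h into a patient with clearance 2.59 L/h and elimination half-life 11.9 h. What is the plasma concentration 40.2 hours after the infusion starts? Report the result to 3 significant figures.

69.4 mg/L

Css = rate / CL = 199 / 2.59 = 76.83 mg/L
k = ln 2 / 11.9 = 0.05825 h⁻¹
C(t) = Css (1 − e^(−kt)) = 76.83 × (1 − e^(−2.342)) = 76.83 × 0.9038 ≈ 69.4 mg/L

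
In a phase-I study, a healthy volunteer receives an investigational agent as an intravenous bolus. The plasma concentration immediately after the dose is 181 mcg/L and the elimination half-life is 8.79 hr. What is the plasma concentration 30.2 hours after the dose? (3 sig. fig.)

16.7 mcg/L

k = ln 2 / 8.79 = 0.07886 hr⁻¹
C(t) = C₀ e^(−kt) = 181 × e^(−0.07886 × 30.2) = 181 × e^(−2.381) = 181 × 0.09242 ≈ 16.7 mcg/L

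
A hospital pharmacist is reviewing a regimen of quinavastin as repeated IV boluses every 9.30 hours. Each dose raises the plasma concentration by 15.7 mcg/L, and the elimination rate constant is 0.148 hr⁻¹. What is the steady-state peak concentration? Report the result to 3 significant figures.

Fraction remaining after one interval: e^(−kτ) = e^(−0.1480 × 9.30) = 0.2525
R = 1 / (1 − 0.2525) = 1.338
Css,max = 15.7 × 1.338 ≈ 21.0 mcg/L

21.0 mcg/L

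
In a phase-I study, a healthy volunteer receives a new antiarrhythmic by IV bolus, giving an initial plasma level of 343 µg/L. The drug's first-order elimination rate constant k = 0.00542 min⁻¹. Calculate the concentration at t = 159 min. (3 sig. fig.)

C(t) = C₀ e^(−kt) = 343 × e^(−0.005420 × 159) = 343 × e^(−0.8618) = 343 × 0.4224 ≈ 145 µg/L

145 µg/L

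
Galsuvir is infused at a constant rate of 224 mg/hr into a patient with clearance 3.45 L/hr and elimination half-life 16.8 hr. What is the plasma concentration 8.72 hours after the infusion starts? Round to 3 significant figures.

19.6 µg/mL

Css = rate / CL = 224 / 3.45 = 64.93 µg/mL
k = ln 2 / 16.8 = 0.04126 hr⁻¹
C(t) = Css (1 − e^(−kt)) = 64.93 × (1 − e^(−0.3598)) = 64.93 × 0.3022 ≈ 19.6 µg/mL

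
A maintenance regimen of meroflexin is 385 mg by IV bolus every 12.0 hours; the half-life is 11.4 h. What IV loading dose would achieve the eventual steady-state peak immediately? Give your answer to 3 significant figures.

k = ln 2 / 11.4 = 0.06080 h⁻¹
Accumulation ratio R = 1 / (1 − e^(−kτ)) = 1 / (1 − e^(−0.06080×12.0)) = 1 / (1 − 0.4821) = 1.931
Loading dose = maintenance dose × R = 385 × 1.931 ≈ 743 mg

743 mg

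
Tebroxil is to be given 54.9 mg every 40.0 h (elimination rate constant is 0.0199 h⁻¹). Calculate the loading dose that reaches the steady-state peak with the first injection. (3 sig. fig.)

100 mg

Accumulation ratio R = 1 / (1 − e^(−kτ)) = 1 / (1 − e^(−0.01990×40.0)) = 1 / (1 − 0.4511) = 1.822
Loading dose = maintenance dose × R = 54.9 × 1.822 ≈ 100 mg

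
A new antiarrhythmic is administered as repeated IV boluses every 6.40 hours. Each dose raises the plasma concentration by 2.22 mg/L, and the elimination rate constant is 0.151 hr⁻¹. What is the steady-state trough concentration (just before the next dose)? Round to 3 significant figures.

1.36 mg/L

Fraction remaining after one interval: e^(−kτ) = e^(−0.1510 × 6.40) = 0.3805
R = 1 / (1 − 0.3805) = 1.614
Css,max = 2.22 × 1.614 = 3.583 mg/L
Css,min = Css,max × e^(−kτ) = 3.583 × 0.3805 ≈ 1.36 mg/L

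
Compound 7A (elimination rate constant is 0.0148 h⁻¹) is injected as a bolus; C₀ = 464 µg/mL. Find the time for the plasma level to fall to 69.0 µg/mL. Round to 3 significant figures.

C(t) = C₀ e^(−kt)  ⇒  t = ln(C₀/C) / k
t = ln(464/69.0) / 0.01480 = 1.906 / 0.01480 ≈ 129 hours

129 hours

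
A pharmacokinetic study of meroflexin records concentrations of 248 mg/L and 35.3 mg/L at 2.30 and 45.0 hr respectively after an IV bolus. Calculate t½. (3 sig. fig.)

15.2 hours

k = ln(C₁/C₂) / (t₂ − t₁) = ln(248/35.3) / (45.0 − 2.30)
  = 1.950 / 42.70 = 0.04566 hr⁻¹
t½ = ln 2 / k = ln 2 / 0.04566 ≈ 15.2 hours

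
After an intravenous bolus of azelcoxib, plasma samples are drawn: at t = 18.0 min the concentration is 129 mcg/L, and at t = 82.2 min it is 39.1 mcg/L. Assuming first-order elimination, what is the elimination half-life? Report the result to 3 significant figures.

37.3 minutes

k = ln(C₁/C₂) / (t₂ − t₁) = ln(129/39.1) / (82.2 − 18.0)
  = 1.194 / 64.20 = 0.01859 min⁻¹
t½ = ln 2 / k = ln 2 / 0.01859 ≈ 37.3 minutes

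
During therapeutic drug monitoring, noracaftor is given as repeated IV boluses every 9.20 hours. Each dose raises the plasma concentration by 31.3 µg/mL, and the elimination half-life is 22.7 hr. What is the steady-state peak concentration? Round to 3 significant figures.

k = ln 2 / 22.7 = 0.03054 hr⁻¹
Fraction remaining after one interval: e^(−kτ) = e^(−0.03054 × 9.20) = 0.7551
R = 1 / (1 − 0.7551) = 4.083
Css,max = 31.3 × 4.083 ≈ 128 µg/mL

128 µg/mL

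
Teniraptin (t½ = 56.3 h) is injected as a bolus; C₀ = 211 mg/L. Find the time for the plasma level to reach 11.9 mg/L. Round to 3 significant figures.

234 hours

k = ln 2 / 56.3 = 0.01231 h⁻¹
C(t) = C₀ e^(−kt)  ⇒  t = ln(C₀/C) / k
t = ln(211/11.9) / 0.01231 = 2.875 / 0.01231 ≈ 234 hours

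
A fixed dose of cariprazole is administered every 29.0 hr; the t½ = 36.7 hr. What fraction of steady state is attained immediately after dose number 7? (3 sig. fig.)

k = ln 2 / 36.7 = 0.01889 hr⁻¹
f_n = 1 − e^(−nkτ) = 1 − e^(−7 × 0.01889 × 29.0) = 1 − e^(−3.834) = 1 − 0.02162 ≈ 0.978

0.978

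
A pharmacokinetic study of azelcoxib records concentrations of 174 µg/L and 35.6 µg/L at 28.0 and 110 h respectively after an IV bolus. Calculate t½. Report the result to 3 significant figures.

k = ln(C₁/C₂) / (t₂ − t₁) = ln(174/35.6) / (110 − 28.0)
  = 1.587 / 82.00 = 0.01935 h⁻¹
t½ = ln 2 / k = ln 2 / 0.01935 ≈ 35.8 hours

35.8 hours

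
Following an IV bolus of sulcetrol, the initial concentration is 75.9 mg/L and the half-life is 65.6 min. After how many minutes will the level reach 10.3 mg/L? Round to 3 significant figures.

k = ln 2 / 65.6 = 0.01057 min⁻¹
C(t) = C₀ e^(−kt)  ⇒  t = ln(C₀/C) / k
t = ln(75.9/10.3) / 0.01057 = 1.997 / 0.01057 ≈ 189 minutes

189 minutes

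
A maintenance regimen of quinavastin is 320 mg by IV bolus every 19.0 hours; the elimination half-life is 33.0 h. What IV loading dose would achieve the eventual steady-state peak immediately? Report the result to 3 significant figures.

k = ln 2 / 33.0 = 0.02100 h⁻¹
Accumulation ratio R = 1 / (1 − e^(−kτ)) = 1 / (1 − e^(−0.02100×19.0)) = 1 / (1 − 0.6709) = 3.039
Loading dose = maintenance dose × R = 320 × 3.039 ≈ 972 mg

972 mg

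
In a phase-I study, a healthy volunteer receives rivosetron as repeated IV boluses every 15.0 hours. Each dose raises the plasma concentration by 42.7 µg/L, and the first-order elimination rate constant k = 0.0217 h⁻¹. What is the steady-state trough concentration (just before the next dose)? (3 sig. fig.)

111 µg/L

Fraction remaining after one interval: e^(−kτ) = e^(−0.02170 × 15.0) = 0.7222
R = 1 / (1 − 0.7222) = 3.599
Css,max = 42.7 × 3.599 = 153.7 µg/L
Css,min = Css,max × e^(−kτ) = 153.7 × 0.7222 ≈ 111 µg/L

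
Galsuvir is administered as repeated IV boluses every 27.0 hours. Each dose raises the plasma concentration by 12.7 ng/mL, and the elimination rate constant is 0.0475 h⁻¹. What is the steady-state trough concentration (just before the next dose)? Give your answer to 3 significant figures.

4.87 ng/mL

Fraction remaining after one interval: e^(−kτ) = e^(−0.04750 × 27.0) = 0.2773
R = 1 / (1 − 0.2773) = 1.384
Css,max = 12.7 × 1.384 = 17.57 ng/mL
Css,min = Css,max × e^(−kτ) = 17.57 × 0.2773 ≈ 4.87 ng/mL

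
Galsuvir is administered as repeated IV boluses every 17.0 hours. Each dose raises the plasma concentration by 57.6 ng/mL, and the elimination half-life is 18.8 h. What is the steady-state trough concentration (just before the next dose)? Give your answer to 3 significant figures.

66.1 ng/mL

k = ln 2 / 18.8 = 0.03687 h⁻¹
Fraction remaining after one interval: e^(−kτ) = e^(−0.03687 × 17.0) = 0.5343
R = 1 / (1 − 0.5343) = 2.147
Css,max = 57.6 × 2.147 = 123.7 ng/mL
Css,min = Css,max × e^(−kτ) = 123.7 × 0.5343 ≈ 66.1 ng/mL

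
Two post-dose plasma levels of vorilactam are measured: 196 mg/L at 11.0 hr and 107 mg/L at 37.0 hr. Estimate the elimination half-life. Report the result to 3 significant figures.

29.8 hours

k = ln(C₁/C₂) / (t₂ − t₁) = ln(196/107) / (37.0 − 11.0)
  = 0.6053 / 26.00 = 0.02328 hr⁻¹
t½ = ln 2 / k = ln 2 / 0.02328 ≈ 29.8 hours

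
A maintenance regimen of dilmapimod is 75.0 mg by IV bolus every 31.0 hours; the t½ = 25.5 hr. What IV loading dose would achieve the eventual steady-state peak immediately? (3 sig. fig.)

k = ln 2 / 25.5 = 0.02718 hr⁻¹
Accumulation ratio R = 1 / (1 − e^(−kτ)) = 1 / (1 − e^(−0.02718×31.0)) = 1 / (1 − 0.4306) = 1.756
Loading dose = maintenance dose × R = 75.0 × 1.756 ≈ 132 mg

132 mg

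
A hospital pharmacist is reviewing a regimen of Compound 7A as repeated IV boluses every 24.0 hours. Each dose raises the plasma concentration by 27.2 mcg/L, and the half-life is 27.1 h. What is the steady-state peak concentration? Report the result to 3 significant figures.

k = ln 2 / 27.1 = 0.02558 h⁻¹
Fraction remaining after one interval: e^(−kτ) = e^(−0.02558 × 24.0) = 0.5413
R = 1 / (1 − 0.5413) = 2.180
Css,max = 27.2 × 2.180 ≈ 59.3 mcg/L

59.3 mcg/L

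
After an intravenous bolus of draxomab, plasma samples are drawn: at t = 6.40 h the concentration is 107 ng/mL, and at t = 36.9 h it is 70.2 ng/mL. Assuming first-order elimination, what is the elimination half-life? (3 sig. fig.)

50.2 hours

k = ln(C₁/C₂) / (t₂ − t₁) = ln(107/70.2) / (36.9 − 6.40)
  = 0.4215 / 30.50 = 0.01382 h⁻¹
t½ = ln 2 / k = ln 2 / 0.01382 ≈ 50.2 hours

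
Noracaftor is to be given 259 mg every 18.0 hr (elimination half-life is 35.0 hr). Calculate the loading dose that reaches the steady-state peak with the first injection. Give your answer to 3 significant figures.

k = ln 2 / 35.0 = 0.01980 hr⁻¹
Accumulation ratio R = 1 / (1 − e^(−kτ)) = 1 / (1 − e^(−0.01980×18.0)) = 1 / (1 − 0.7001) = 3.335
Loading dose = maintenance dose × R = 259 × 3.335 ≈ 864 mg

864 mg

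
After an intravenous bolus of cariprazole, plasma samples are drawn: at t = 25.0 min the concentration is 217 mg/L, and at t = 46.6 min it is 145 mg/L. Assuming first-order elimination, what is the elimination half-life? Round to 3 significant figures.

k = ln(C₁/C₂) / (t₂ − t₁) = ln(217/145) / (46.6 − 25.0)
  = 0.4032 / 21.60 = 0.01866 min⁻¹
t½ = ln 2 / k = ln 2 / 0.01866 ≈ 37.1 minutes

37.1 minutes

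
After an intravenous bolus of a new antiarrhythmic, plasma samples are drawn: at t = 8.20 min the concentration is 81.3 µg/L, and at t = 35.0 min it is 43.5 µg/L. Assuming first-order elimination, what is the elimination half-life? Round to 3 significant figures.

29.7 minutes

k = ln(C₁/C₂) / (t₂ − t₁) = ln(81.3/43.5) / (35.0 − 8.20)
  = 0.6254 / 26.80 = 0.02334 min⁻¹
t½ = ln 2 / k = ln 2 / 0.02334 ≈ 29.7 minutes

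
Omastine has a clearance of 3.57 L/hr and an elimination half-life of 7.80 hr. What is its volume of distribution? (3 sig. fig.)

k = ln 2 / t½ = ln 2 / 7.80 = 0.08887 hr⁻¹
V = CL / k = 3.57 / 0.08887 ≈ 40.2 L

40.2 L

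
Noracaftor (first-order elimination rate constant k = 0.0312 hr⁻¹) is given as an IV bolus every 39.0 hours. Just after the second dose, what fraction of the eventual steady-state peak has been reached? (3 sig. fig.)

0.912

f_n = 1 − e^(−nkτ) = 1 − e^(−2 × 0.03120 × 39.0) = 1 − e^(−2.434) = 1 − 0.08772 ≈ 0.912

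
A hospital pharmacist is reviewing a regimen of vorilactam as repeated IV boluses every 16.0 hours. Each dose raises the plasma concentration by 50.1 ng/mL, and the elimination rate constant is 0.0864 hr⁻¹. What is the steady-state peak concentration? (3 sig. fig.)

66.9 ng/mL

Fraction remaining after one interval: e^(−kτ) = e^(−0.08640 × 16.0) = 0.2510
R = 1 / (1 − 0.2510) = 1.335
Css,max = 50.1 × 1.335 ≈ 66.9 ng/mL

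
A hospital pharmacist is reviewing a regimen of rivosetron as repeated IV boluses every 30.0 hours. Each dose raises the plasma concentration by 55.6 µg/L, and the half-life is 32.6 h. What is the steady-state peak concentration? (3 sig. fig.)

k = ln 2 / 32.6 = 0.02126 h⁻¹
Fraction remaining after one interval: e^(−kτ) = e^(−0.02126 × 30.0) = 0.5284
R = 1 / (1 − 0.5284) = 2.121
Css,max = 55.6 × 2.121 ≈ 118 µg/L

118 µg/L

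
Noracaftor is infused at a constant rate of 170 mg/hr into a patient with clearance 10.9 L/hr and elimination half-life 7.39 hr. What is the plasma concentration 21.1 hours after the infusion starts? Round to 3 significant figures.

13.4 µg/mL

Css = rate / CL = 170 / 10.9 = 15.60 µg/mL
k = ln 2 / 7.39 = 0.09380 hr⁻¹
C(t) = Css (1 − e^(−kt)) = 15.60 × (1 − e^(−1.979)) = 15.60 × 0.8618 ≈ 13.4 µg/mL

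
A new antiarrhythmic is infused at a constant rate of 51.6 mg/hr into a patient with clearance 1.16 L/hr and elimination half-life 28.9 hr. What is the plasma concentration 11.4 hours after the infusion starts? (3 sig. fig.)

10.6 µg/mL

Css = rate / CL = 51.6 / 1.16 = 44.48 µg/mL
k = ln 2 / 28.9 = 0.02398 hr⁻¹
C(t) = Css (1 − e^(−kt)) = 44.48 × (1 − e^(−0.2734)) = 44.48 × 0.2392 ≈ 10.6 µg/mL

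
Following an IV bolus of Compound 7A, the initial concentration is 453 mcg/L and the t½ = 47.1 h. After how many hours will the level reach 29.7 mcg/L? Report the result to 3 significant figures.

k = ln 2 / 47.1 = 0.01472 h⁻¹
C(t) = C₀ e^(−kt)  ⇒  t = ln(C₀/C) / k
t = ln(453/29.7) / 0.01472 = 2.725 / 0.01472 ≈ 185 hours

185 hours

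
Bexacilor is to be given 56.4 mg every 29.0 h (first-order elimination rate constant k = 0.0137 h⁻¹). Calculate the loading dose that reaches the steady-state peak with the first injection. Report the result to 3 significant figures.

Accumulation ratio R = 1 / (1 − e^(−kτ)) = 1 / (1 − e^(−0.01370×29.0)) = 1 / (1 − 0.6721) = 3.050
Loading dose = maintenance dose × R = 56.4 × 3.050 ≈ 172 mg

172 mg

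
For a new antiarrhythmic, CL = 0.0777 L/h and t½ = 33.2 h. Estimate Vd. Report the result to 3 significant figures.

3.72 L

k = ln 2 / t½ = ln 2 / 33.2 = 0.02088 h⁻¹
V = CL / k = 0.0777 / 0.02088 ≈ 3.72 L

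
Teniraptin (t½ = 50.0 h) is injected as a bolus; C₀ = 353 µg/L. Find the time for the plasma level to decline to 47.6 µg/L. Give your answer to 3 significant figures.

145 hours

k = ln 2 / 50.0 = 0.01386 h⁻¹
C(t) = C₀ e^(−kt)  ⇒  t = ln(C₀/C) / k
t = ln(353/47.6) / 0.01386 = 2.004 / 0.01386 ≈ 145 hours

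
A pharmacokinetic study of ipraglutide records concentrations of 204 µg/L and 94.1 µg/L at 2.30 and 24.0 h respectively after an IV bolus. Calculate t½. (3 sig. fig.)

k = ln(C₁/C₂) / (t₂ − t₁) = ln(204/94.1) / (24.0 − 2.30)
  = 0.7738 / 21.70 = 0.03566 h⁻¹
t½ = ln 2 / k = ln 2 / 0.03566 ≈ 19.4 hours

19.4 hours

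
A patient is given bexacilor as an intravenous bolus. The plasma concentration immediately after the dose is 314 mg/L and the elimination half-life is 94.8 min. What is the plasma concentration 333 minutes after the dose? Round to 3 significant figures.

27.5 mg/L

k = ln 2 / 94.8 = 0.007312 min⁻¹
333 min is 3.513 half-lives, so C = 314 × (1/2)^3.513 = 314 × 0.08762 ≈ 27.5 mg/L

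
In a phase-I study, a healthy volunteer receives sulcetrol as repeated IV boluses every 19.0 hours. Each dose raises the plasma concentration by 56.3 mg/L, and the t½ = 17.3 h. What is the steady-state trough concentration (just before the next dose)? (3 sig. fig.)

k = ln 2 / 17.3 = 0.04007 h⁻¹
Fraction remaining after one interval: e^(−kτ) = e^(−0.04007 × 19.0) = 0.4671
R = 1 / (1 − 0.4671) = 1.876
Css,max = 56.3 × 1.876 = 105.6 mg/L
Css,min = Css,max × e^(−kτ) = 105.6 × 0.4671 ≈ 49.3 mg/L

49.3 mg/L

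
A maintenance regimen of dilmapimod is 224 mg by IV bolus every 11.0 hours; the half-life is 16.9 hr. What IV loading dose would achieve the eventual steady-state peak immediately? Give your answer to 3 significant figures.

k = ln 2 / 16.9 = 0.04101 hr⁻¹
Accumulation ratio R = 1 / (1 − e^(−kτ)) = 1 / (1 − e^(−0.04101×11.0)) = 1 / (1 − 0.6369) = 2.754
Loading dose = maintenance dose × R = 224 × 2.754 ≈ 617 mg

617 mg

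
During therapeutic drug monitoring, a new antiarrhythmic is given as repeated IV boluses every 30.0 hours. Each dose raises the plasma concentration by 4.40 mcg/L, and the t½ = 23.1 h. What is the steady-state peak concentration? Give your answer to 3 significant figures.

k = ln 2 / 23.1 = 0.03001 h⁻¹
Fraction remaining after one interval: e^(−kτ) = e^(−0.03001 × 30.0) = 0.4065
R = 1 / (1 − 0.4065) = 1.685
Css,max = 4.40 × 1.685 ≈ 7.41 mcg/L

7.41 mcg/L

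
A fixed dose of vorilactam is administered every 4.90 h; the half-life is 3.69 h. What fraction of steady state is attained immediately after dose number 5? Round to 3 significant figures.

0.990

k = ln 2 / 3.69 = 0.1878 h⁻¹
f_n = 1 − e^(−nkτ) = 1 − e^(−5 × 0.1878 × 4.90) = 1 − e^(−4.602) = 1 − 0.01003 ≈ 0.990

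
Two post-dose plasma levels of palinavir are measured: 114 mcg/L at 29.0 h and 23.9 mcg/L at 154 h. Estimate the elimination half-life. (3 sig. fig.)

k = ln(C₁/C₂) / (t₂ − t₁) = ln(114/23.9) / (154 − 29.0)
  = 1.562 / 125.0 = 0.01250 h⁻¹
t½ = ln 2 / k = ln 2 / 0.01250 ≈ 55.5 hours

55.5 hours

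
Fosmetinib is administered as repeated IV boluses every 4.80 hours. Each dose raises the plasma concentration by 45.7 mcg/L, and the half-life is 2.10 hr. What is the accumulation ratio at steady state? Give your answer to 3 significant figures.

1.26

k = ln 2 / 2.10 = 0.3301 hr⁻¹
Fraction remaining after one interval: e^(−kτ) = e^(−0.3301 × 4.80) = 0.2051
R = 1 / (1 − 0.2051) = 1 / 0.7949 ≈ 1.26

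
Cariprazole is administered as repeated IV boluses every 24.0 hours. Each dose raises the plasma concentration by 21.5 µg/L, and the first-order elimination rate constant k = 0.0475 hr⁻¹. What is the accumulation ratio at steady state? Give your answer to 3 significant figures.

Fraction remaining after one interval: e^(−kτ) = e^(−0.04750 × 24.0) = 0.3198
R = 1 / (1 − 0.3198) = 1 / 0.6802 ≈ 1.47

1.47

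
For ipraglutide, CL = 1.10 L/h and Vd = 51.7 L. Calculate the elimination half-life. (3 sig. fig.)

32.6 hours

k = CL / V = 1.10 / 51.7 = 0.02128 h⁻¹
t½ = ln 2 / k = ln 2 / 0.02128 ≈ 32.6 hours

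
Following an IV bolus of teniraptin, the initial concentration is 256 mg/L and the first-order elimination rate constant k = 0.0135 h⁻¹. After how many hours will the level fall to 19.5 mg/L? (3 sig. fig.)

C(t) = C₀ e^(−kt)  ⇒  t = ln(C₀/C) / k
t = ln(256/19.5) / 0.01350 = 2.575 / 0.01350 ≈ 191 hours

191 hours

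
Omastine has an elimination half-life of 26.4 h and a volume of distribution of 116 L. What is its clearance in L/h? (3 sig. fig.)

k = ln 2 / t½ = ln 2 / 26.4 = 0.02626 h⁻¹
CL = k · V = 0.02626 × 116 ≈ 3.05 L/h

3.05 L/h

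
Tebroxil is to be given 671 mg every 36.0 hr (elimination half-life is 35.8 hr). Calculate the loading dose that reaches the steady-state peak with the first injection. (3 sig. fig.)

1340 mg

k = ln 2 / 35.8 = 0.01936 hr⁻¹
Accumulation ratio R = 1 / (1 − e^(−kτ)) = 1 / (1 − e^(−0.01936×36.0)) = 1 / (1 − 0.4981) = 1.992
Loading dose = maintenance dose × R = 671 × 1.992 ≈ 1340 mg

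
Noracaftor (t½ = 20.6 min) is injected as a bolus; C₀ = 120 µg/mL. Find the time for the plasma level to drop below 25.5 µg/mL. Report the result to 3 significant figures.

46.0 minutes

k = ln 2 / 20.6 = 0.03365 min⁻¹
C(t) = C₀ e^(−kt)  ⇒  t = ln(C₀/C) / k
t = ln(120/25.5) / 0.03365 = 1.549 / 0.03365 ≈ 46.0 minutes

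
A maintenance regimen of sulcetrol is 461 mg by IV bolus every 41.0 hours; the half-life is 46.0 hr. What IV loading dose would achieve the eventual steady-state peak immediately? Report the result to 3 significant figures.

k = ln 2 / 46.0 = 0.01507 hr⁻¹
Accumulation ratio R = 1 / (1 − e^(−kτ)) = 1 / (1 − e^(−0.01507×41.0)) = 1 / (1 − 0.5391) = 2.170
Loading dose = maintenance dose × R = 461 × 2.170 ≈ 1000 mg

1000 mg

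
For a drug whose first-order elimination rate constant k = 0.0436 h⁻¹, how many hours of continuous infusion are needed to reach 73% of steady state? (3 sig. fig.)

f = 1 − e^(−kt)  ⇒  t = −ln(1 − f) / k
t = −ln(1 − 0.73) / 0.04360 = 1.309 / 0.04360 ≈ 30.0 hours

30.0 hours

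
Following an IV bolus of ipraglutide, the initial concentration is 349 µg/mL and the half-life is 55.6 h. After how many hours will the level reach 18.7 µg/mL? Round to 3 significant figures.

k = ln 2 / 55.6 = 0.01247 h⁻¹
C(t) = C₀ e^(−kt)  ⇒  t = ln(C₀/C) / k
t = ln(349/18.7) / 0.01247 = 2.927 / 0.01247 ≈ 235 hours

235 hours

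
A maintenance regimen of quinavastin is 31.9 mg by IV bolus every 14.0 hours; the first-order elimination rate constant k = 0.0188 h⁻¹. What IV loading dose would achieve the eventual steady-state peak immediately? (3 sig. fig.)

Accumulation ratio R = 1 / (1 − e^(−kτ)) = 1 / (1 − e^(−0.01880×14.0)) = 1 / (1 − 0.7686) = 4.321
Loading dose = maintenance dose × R = 31.9 × 4.321 ≈ 138 mg

138 mg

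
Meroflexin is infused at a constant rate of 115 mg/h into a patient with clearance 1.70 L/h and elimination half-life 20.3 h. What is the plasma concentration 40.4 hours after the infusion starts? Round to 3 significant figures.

Css = rate / CL = 115 / 1.70 = 67.65 mg/L
k = ln 2 / 20.3 = 0.03415 h⁻¹
C(t) = Css (1 − e^(−kt)) = 67.65 × (1 − e^(−1.379)) = 67.65 × 0.7483 ≈ 50.6 mg/L

50.6 mg/L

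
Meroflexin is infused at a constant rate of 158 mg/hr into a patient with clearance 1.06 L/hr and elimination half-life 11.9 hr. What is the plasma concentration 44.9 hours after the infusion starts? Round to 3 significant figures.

138 mg/L

Css = rate / CL = 158 / 1.06 = 149.1 mg/L
k = ln 2 / 11.9 = 0.05825 hr⁻¹
C(t) = Css (1 − e^(−kt)) = 149.1 × (1 − e^(−2.615)) = 149.1 × 0.9269 ≈ 138 mg/L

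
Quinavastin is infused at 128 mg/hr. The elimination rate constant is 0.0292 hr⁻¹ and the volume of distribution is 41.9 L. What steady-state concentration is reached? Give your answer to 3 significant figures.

105 mg/L

CL = k · V = 0.0292 × 41.9 = 1.223 L/hr
Css = rate / CL = 128 / 1.223 ≈ 105 mg/L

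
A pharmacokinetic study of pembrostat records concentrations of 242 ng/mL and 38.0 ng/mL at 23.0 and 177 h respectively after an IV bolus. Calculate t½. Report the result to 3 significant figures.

57.7 hours

k = ln(C₁/C₂) / (t₂ − t₁) = ln(242/38.0) / (177 − 23.0)
  = 1.851 / 154.0 = 0.01202 h⁻¹
t½ = ln 2 / k = ln 2 / 0.01202 ≈ 57.7 hours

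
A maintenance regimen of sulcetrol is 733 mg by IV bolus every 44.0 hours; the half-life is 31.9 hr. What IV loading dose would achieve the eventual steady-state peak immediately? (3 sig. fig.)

1190 mg

k = ln 2 / 31.9 = 0.02173 hr⁻¹
Accumulation ratio R = 1 / (1 − e^(−kτ)) = 1 / (1 − e^(−0.02173×44.0)) = 1 / (1 − 0.3844) = 1.624
Loading dose = maintenance dose × R = 733 × 1.624 ≈ 1190 mg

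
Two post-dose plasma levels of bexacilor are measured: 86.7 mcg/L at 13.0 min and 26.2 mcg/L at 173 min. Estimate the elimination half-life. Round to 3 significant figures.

k = ln(C₁/C₂) / (t₂ − t₁) = ln(86.7/26.2) / (173 − 13.0)
  = 1.197 / 160.0 = 0.007479 min⁻¹
t½ = ln 2 / k = ln 2 / 0.007479 ≈ 92.7 minutes

92.7 minutes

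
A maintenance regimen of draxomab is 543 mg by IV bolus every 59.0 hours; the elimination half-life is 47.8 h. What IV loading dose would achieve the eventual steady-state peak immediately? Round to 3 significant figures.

944 mg

k = ln 2 / 47.8 = 0.01450 h⁻¹
Accumulation ratio R = 1 / (1 − e^(−kτ)) = 1 / (1 − e^(−0.01450×59.0)) = 1 / (1 − 0.4250) = 1.739
Loading dose = maintenance dose × R = 543 × 1.739 ≈ 944 mg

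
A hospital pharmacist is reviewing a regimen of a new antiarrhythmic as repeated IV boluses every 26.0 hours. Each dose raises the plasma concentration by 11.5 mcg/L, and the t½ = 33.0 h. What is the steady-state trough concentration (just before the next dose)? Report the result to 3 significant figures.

k = ln 2 / 33.0 = 0.02100 h⁻¹
Fraction remaining after one interval: e^(−kτ) = e^(−0.02100 × 26.0) = 0.5792
R = 1 / (1 − 0.5792) = 2.376
Css,max = 11.5 × 2.376 = 27.33 mcg/L
Css,min = Css,max × e^(−kτ) = 27.33 × 0.5792 ≈ 15.8 mcg/L

15.8 mcg/L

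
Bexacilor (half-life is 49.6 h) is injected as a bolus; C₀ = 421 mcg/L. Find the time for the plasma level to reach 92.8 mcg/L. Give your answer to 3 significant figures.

108 hours

k = ln 2 / 49.6 = 0.01397 h⁻¹
C(t) = C₀ e^(−kt)  ⇒  t = ln(C₀/C) / k
t = ln(421/92.8) / 0.01397 = 1.512 / 0.01397 ≈ 108 hours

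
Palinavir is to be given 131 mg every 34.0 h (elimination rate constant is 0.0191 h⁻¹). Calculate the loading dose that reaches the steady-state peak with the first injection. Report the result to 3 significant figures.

Accumulation ratio R = 1 / (1 − e^(−kτ)) = 1 / (1 − e^(−0.01910×34.0)) = 1 / (1 − 0.5224) = 2.094
Loading dose = maintenance dose × R = 131 × 2.094 ≈ 274 mg

274 mg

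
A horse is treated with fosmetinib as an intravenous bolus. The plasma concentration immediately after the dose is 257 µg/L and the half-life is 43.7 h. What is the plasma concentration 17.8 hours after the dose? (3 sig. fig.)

194 µg/L

k = ln 2 / 43.7 = 0.01586 h⁻¹
C(t) = C₀ e^(−kt) = 257 × e^(−0.01586 × 17.8) = 257 × e^(−0.2823) = 257 × 0.7540 ≈ 194 µg/L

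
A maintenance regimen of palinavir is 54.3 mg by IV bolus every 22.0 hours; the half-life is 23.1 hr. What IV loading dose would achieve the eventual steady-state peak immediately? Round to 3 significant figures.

112 mg

k = ln 2 / 23.1 = 0.03001 hr⁻¹
Accumulation ratio R = 1 / (1 − e^(−kτ)) = 1 / (1 − e^(−0.03001×22.0)) = 1 / (1 − 0.5168) = 2.069
Loading dose = maintenance dose × R = 54.3 × 2.069 ≈ 112 mg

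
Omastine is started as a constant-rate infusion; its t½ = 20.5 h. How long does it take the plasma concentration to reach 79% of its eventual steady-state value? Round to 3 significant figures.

46.2 hours

k = ln 2 / 20.5 = 0.03381 h⁻¹
f = 1 − e^(−kt)  ⇒  t = −ln(1 − f) / k
t = −ln(1 − 0.79) / 0.03381 = 1.561 / 0.03381 ≈ 46.2 hours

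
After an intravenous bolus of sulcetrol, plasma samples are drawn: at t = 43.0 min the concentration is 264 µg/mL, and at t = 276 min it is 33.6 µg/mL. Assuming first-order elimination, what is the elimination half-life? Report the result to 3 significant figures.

k = ln(C₁/C₂) / (t₂ − t₁) = ln(264/33.6) / (276 − 43.0)
  = 2.061 / 233.0 = 0.008847 min⁻¹
t½ = ln 2 / k = ln 2 / 0.008847 ≈ 78.3 minutes

78.3 minutes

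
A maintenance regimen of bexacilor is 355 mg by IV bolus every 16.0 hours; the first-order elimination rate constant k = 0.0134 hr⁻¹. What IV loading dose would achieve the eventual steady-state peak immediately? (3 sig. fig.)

Accumulation ratio R = 1 / (1 − e^(−kτ)) = 1 / (1 − e^(−0.01340×16.0)) = 1 / (1 − 0.8070) = 5.182
Loading dose = maintenance dose × R = 355 × 5.182 ≈ 1840 mg

1840 mg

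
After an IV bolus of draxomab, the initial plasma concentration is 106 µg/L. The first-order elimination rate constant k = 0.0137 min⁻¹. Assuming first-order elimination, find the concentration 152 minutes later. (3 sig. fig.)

13.2 µg/L

C(t) = C₀ e^(−kt) = 106 × e^(−0.01370 × 152) = 106 × e^(−2.082) = 106 × 0.1246 ≈ 13.2 µg/L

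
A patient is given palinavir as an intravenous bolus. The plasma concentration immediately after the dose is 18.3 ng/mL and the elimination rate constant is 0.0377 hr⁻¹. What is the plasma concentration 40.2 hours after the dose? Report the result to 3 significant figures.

C(t) = C₀ e^(−kt) = 18.3 × e^(−0.03770 × 40.2) = 18.3 × e^(−1.516) = 18.3 × 0.2197 ≈ 4.02 ng/mL

4.02 ng/mL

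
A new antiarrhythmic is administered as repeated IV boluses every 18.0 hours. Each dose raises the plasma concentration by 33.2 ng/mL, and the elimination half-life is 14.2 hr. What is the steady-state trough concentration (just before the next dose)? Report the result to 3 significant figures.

23.6 ng/mL

k = ln 2 / 14.2 = 0.04881 hr⁻¹
Fraction remaining after one interval: e^(−kτ) = e^(−0.04881 × 18.0) = 0.4153
R = 1 / (1 − 0.4153) = 1.710
Css,max = 33.2 × 1.710 = 56.79 ng/mL
Css,min = Css,max × e^(−kτ) = 56.79 × 0.4153 ≈ 23.6 ng/mL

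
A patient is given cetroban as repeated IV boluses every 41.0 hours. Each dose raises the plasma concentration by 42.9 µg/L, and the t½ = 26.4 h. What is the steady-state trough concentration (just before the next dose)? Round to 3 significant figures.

k = ln 2 / 26.4 = 0.02626 h⁻¹
Fraction remaining after one interval: e^(−kτ) = e^(−0.02626 × 41.0) = 0.3408
R = 1 / (1 − 0.3408) = 1.517
Css,max = 42.9 × 1.517 = 65.08 µg/L
Css,min = Css,max × e^(−kτ) = 65.08 × 0.3408 ≈ 22.2 µg/L

22.2 µg/L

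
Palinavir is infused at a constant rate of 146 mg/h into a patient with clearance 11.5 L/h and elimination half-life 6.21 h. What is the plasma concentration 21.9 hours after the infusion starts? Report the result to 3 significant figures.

11.6 mg/L

Css = rate / CL = 146 / 11.5 = 12.70 mg/L
k = ln 2 / 6.21 = 0.1116 h⁻¹
C(t) = Css (1 − e^(−kt)) = 12.70 × (1 − e^(−2.444)) = 12.70 × 0.9132 ≈ 11.6 mg/L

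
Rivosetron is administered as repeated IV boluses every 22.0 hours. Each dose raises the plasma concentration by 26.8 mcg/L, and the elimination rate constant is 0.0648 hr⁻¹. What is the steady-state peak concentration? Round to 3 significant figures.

Fraction remaining after one interval: e^(−kτ) = e^(−0.06480 × 22.0) = 0.2404
R = 1 / (1 − 0.2404) = 1.316
Css,max = 26.8 × 1.316 ≈ 35.3 mcg/L

35.3 mcg/L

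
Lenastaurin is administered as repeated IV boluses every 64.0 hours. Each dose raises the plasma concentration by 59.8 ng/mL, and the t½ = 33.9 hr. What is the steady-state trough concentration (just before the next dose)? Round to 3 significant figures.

22.1 ng/mL

k = ln 2 / 33.9 = 0.02045 hr⁻¹
Fraction remaining after one interval: e^(−kτ) = e^(−0.02045 × 64.0) = 0.2702
R = 1 / (1 − 0.2702) = 1.370
Css,max = 59.8 × 1.370 = 81.94 ng/mL
Css,min = Css,max × e^(−kτ) = 81.94 × 0.2702 ≈ 22.1 ng/mL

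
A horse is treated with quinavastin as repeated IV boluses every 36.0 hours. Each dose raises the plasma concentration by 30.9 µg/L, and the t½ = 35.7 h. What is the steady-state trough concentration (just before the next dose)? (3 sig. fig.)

k = ln 2 / 35.7 = 0.01942 h⁻¹
Fraction remaining after one interval: e^(−kτ) = e^(−0.01942 × 36.0) = 0.4971
R = 1 / (1 − 0.4971) = 1.988
Css,max = 30.9 × 1.988 = 61.44 µg/L
Css,min = Css,max × e^(−kτ) = 61.44 × 0.4971 ≈ 30.5 µg/L

30.5 µg/L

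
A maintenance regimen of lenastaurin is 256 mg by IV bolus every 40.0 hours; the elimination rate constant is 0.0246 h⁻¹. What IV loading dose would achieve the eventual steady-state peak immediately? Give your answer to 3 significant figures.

Accumulation ratio R = 1 / (1 − e^(−kτ)) = 1 / (1 − e^(−0.02460×40.0)) = 1 / (1 − 0.3738) = 1.597
Loading dose = maintenance dose × R = 256 × 1.597 ≈ 409 mg

409 mg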